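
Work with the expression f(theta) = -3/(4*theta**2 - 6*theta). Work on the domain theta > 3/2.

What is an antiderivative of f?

An antiderivative is F(theta) = (log(theta) - log(theta - 3/2))/2.

The denominator factors as 2*theta*(2*theta - 3); partial fractions split f into directly integrable pieces: -1/(2*theta - 3) + 1/(2*theta).
Check: d/dtheta[(log(theta) - log(theta - 3/2))/2] = -3/(4*theta**2 - 6*theta) = f(theta).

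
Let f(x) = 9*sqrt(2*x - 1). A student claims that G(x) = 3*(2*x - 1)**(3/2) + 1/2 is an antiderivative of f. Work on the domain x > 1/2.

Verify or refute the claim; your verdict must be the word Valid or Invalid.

Valid - the claim checks out under differentiation.

d/dx[G] = 9*sqrt(2*x - 1)
This equals f(x) exactly, so the claim holds.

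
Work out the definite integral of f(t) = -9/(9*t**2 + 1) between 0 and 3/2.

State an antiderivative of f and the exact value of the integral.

An antiderivative F(t) passes only if d/dt[F] lands on f(t) exactly.
F(t) = -3*atan(3*t) is an antiderivative of f.
Check: d/dt[-3*atan(3*t)] = -9/(9*t**2 + 1) = f(t).
F(3/2) = -3*atan(9/2); F(0) = 0.
Integral = F(3/2) - F(0) = -3*atan(9/2).

Antiderivative: F(t) = -3*atan(3*t); value = -3*atan(9/2)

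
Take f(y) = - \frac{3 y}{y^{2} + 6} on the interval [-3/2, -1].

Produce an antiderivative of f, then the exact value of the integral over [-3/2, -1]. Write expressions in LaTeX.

f matches the chain-rule pattern g'(h)*h' with inner function h(y) = \frac{y^{2}}{2} + 3; substituting u = h(y) collapses the integral.
F(y) = - \frac{3 \log{\left(\frac{y^{2}}{2} + 3 \right)}}{2} is an antiderivative of f.
Check: d/dy[- \frac{3 \log{\left(\frac{y^{2}}{2} + 3 \right)}}{2}] = - \frac{3 y}{y^{2} + 6} = f(y).
F(-1) = - \frac{3 \log{\left(\frac{7}{2} \right)}}{2}; F(-3/2) = - \frac{3 \log{\left(\frac{33}{8} \right)}}{2}.
Integral = F(-1) - F(-3/2) = - \frac{3 \log{\left(\frac{7}{2} \right)}}{2} + \frac{3 \log{\left(\frac{33}{8} \right)}}{2}.

Antiderivative: F(y) = - \frac{3 \log{\left(\frac{y^{2}}{2} + 3 \right)}}{2}; value = - \frac{3 \log{\left(\frac{7}{2} \right)}}{2} + \frac{3 \log{\left(\frac{33}{8} \right)}}{2}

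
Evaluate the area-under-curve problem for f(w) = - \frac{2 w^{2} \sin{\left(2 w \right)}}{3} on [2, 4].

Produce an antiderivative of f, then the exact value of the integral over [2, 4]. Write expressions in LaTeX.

For F(w) to be correct the identity F'(w) - f(w) = 0 must hold.
F(w) = \frac{2 w^{2} \cos{\left(2 w \right)} - 2 w \sin{\left(2 w \right)} - \cos{\left(2 w \right)}}{6} is an antiderivative of f.
Check: d/dw[\frac{2 w^{2} \cos{\left(2 w \right)} - 2 w \sin{\left(2 w \right)} - \cos{\left(2 w \right)}}{6}] = - \frac{2 w^{2} \sin{\left(2 w \right)}}{3} = f(w).
F(4) = - \frac{4 \sin{\left(8 \right)}}{3} + \frac{31 \cos{\left(8 \right)}}{6}; F(2) = \frac{7 \cos{\left(4 \right)}}{6} - \frac{2 \sin{\left(4 \right)}}{3}.
Integral = F(4) - F(2) = - \frac{4 \sin{\left(8 \right)}}{3} + \frac{31 \cos{\left(8 \right)}}{6} + \frac{2 \sin{\left(4 \right)}}{3} - \frac{7 \cos{\left(4 \right)}}{6}.

Antiderivative: F(w) = \frac{2 w^{2} \cos{\left(2 w \right)} - 2 w \sin{\left(2 w \right)} - \cos{\left(2 w \right)}}{6}; value = - \frac{4 \sin{\left(8 \right)}}{3} + \frac{31 \cos{\left(8 \right)}}{6} + \frac{2 \sin{\left(4 \right)}}{3} - \frac{7 \cos{\left(4 \right)}}{6}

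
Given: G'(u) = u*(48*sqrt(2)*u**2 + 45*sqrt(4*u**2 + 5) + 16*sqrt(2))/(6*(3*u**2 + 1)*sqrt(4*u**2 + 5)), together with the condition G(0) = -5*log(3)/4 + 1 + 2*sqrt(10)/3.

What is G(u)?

A first test for any G(u): its u-derivative must equal the given G'(u).
A general antiderivative is 4*sqrt(2*u**2 + 5/2)/3 + 5*log(u**2 + 1/3)/4 + C.
The condition gives C = -5*log(3)/4 + 1 + 2*sqrt(10)/3 - (-5*log(3)/4 + 2*sqrt(10)/3) = 1.
So G(u) = (8*sqrt(2)*sqrt(4*u**2 + 5) + 15*log(u**2 + 1/3) + 12)/12.
Check: d/du[(8*sqrt(2)*sqrt(4*u**2 + 5) + 15*log(u**2 + 1/3) + 12)/12] = (48*sqrt(2)*u**3 + 45*u*sqrt(4*u**2 + 5) + 16*sqrt(2)*u)/(18*u**2*sqrt(4*u**2 + 5) + 6*sqrt(4*u**2 + 5)), which equals G'(u).

G(u) = (8*sqrt(2)*sqrt(4*u**2 + 5) + 15*log(u**2 + 1/3) + 12)/12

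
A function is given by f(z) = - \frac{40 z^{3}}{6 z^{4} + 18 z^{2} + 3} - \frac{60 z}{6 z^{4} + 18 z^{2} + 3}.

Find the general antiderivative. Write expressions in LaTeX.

F(z) = - \frac{5 \log{\left(z^{4} + 3 z^{2} + \frac{1}{2} \right)}}{3} + C

The substitution u = z^{4} + 3 z^{2} + \frac{1}{2} works: f is exactly (dF/du)*(du/dz) for that inner function.
Check: d/dz[- \frac{5 \log{\left(z^{4} + 3 z^{2} + \frac{1}{2} \right)}}{3}] = \frac{- 40 z^{3} - 60 z}{6 z^{4} + 18 z^{2} + 3}, which equals f(z).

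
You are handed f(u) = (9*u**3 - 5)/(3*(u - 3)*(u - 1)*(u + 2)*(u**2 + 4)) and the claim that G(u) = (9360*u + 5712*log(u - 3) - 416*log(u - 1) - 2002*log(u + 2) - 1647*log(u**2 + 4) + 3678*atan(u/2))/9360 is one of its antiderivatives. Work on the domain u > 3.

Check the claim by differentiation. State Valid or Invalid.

Invalid: d/du[G] - f = 1, which is not 0.

d/du[G] = (3*u**5 - 6*u**4 + 6*u**3 - 6*u**2 - 60*u + 67)/(3*u**5 - 6*u**4 - 3*u**3 - 6*u**2 - 60*u + 72)
d/du[G] - f(u) = 1 != 0.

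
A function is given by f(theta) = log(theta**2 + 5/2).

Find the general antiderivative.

F(theta) = theta*log(theta**2 + 5/2) - 2*theta + sqrt(10)*atan(sqrt(10)*theta/5) + C

Whatever form F(theta) takes, F'(theta) = f(theta) is non-negotiable.
Check: d/dtheta[theta*log(theta**2 + 5/2) - 2*theta + sqrt(10)*atan(sqrt(10)*theta/5)] = log(theta**2 + 5/2) = f(theta).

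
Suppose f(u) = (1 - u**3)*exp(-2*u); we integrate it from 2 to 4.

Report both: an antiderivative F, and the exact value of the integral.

Antiderivative: F(u) = (4*u**3 + 6*u**2 + 6*u - 1)*exp(-2*u)/8; value = -67*exp(-4)/8 + 375*exp(-8)/8

f has the shape v'r + vr' for v = u**3/2 + 3*u**2/4 + 3*u/4 - 1/8 and r = exp(-2*u) — it is the derivative of the product v*r.
F(u) = (4*u**3 + 6*u**2 + 6*u - 1)*exp(-2*u)/8 is an antiderivative of f.
Check: d/du[(4*u**3 + 6*u**2 + 6*u - 1)*exp(-2*u)/8] = (1 - u**3)*exp(-2*u) = f(u).
F(4) = 375*exp(-8)/8; F(2) = 67*exp(-4)/8.
Integral = F(4) - F(2) = -67*exp(-4)/8 + 375*exp(-8)/8.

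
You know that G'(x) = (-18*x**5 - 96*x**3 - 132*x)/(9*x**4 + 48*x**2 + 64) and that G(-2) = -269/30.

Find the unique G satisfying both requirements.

G(x) = -x**2 - 5 + 1/(9*x**2/2 + 12)

Any candidate G(x) must reproduce the stated G'(x) exactly.
A general antiderivative is -x**2 - 4 + 1/(3*(3*x**2/2 + 4)) + C.
The condition gives C = -269/30 - (-239/30) = -1.
So G(x) = -x**2 - 5 + 1/(9*x**2/2 + 12).
Check: d/dx[-x**2 - 5 + 1/(9*x**2/2 + 12)] = (-18*x**5 - 96*x**3 - 132*x)/(9*x**4 + 48*x**2 + 64) = G'(x).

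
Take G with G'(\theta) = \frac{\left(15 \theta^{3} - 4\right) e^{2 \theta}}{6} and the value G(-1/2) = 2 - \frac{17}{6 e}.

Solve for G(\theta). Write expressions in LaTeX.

Recognize the product-rule pattern: G'(\theta) = u'v + uv' with u = \frac{5 \theta^{3}}{4} - \frac{15 \theta^{2}}{8} + \frac{15 \theta}{8} - \frac{61}{48}, v = e^{2 \theta}, so integration by parts undoes it.
A general antiderivative is \frac{\left(60 \theta^{3} - 90 \theta^{2} + 90 \theta - 61\right) e^{2 \theta}}{48} + C.
The condition gives C = 2 - \frac{17}{6 e} - (- \frac{17}{6 e}) = 2.
So G(\theta) = \frac{60 \theta^{3} e^{2 \theta} - 90 \theta^{2} e^{2 \theta} + 90 \theta e^{2 \theta} - 61 e^{2 \theta} + 96}{48}.
Check: d/d\theta[\frac{60 \theta^{3} e^{2 \theta} - 90 \theta^{2} e^{2 \theta} + 90 \theta e^{2 \theta} - 61 e^{2 \theta} + 96}{48}] = \frac{5 \theta^{3} e^{2 \theta}}{2} - \frac{2 e^{2 \theta}}{3}, which equals G'(\theta).

G(\theta) = \frac{60 \theta^{3} e^{2 \theta} - 90 \theta^{2} e^{2 \theta} + 90 \theta e^{2 \theta} - 61 e^{2 \theta} + 96}{48}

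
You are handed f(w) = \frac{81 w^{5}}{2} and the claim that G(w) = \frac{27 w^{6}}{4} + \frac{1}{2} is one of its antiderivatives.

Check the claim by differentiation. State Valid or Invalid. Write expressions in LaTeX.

d/dw[G] = \frac{81 w^{5}}{2}
This equals f(w) exactly, so the claim holds.

Valid - differentiating G returns exactly f.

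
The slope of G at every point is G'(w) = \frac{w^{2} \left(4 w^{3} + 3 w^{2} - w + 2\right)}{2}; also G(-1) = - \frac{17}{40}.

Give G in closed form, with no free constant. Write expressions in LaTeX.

Any candidate G(w) must reproduce the stated G'(w) exactly.
A general antiderivative is \frac{w^{6}}{3} + \frac{3 w^{5}}{10} - \frac{w^{4}}{8} + \frac{w^{3}}{3} + C.
The condition gives C = - \frac{17}{40} - (- \frac{17}{40}) = 0.
So G(w) = \frac{w^{3} \left(40 w^{3} + 36 w^{2} - 15 w + 40\right)}{120}.
Check: d/dw[\frac{w^{3} \left(40 w^{3} + 36 w^{2} - 15 w + 40\right)}{120}] = 2 w^{5} + \frac{3 w^{4}}{2} - \frac{w^{3}}{2} + w^{2}, which equals G'(w).

G(w) = \frac{w^{3} \left(40 w^{3} + 36 w^{2} - 15 w + 40\right)}{120}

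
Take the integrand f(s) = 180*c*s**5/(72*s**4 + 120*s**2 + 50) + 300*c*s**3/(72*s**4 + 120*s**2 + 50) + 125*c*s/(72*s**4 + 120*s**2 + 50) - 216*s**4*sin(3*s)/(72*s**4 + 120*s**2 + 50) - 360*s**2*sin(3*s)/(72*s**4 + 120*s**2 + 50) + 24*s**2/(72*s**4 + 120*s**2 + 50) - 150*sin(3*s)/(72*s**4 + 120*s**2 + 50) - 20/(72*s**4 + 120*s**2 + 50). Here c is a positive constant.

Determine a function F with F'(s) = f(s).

The integrand splits into summands that can be handled one at a time.
Check: d/ds[(5*c*s**2*(6*s**2 + 5) - 8*s + 4*(6*s**2 + 5)*cos(3*s))/(4*(6*s**2 + 5))] = (180*c*s**5 + 300*c*s**3 + 125*c*s - 216*s**4*sin(3*s) - 360*s**2*sin(3*s) + 24*s**2 - 150*sin(3*s) - 20)/(72*s**4 + 120*s**2 + 50), which equals f(s).

An antiderivative is F(s) = (5*c*s**2*(6*s**2 + 5) - 8*s + 4*(6*s**2 + 5)*cos(3*s))/(4*(6*s**2 + 5)).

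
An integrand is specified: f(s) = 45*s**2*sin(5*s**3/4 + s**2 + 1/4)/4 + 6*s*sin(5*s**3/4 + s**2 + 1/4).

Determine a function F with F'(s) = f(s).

An antiderivative is F(s) = -3*cos(5*s**3/4 + s**2 + 1/4).

The substitution u = 5*s**3/4 + s**2 + 1/4 works: f is exactly (dF/du)*(du/ds) for that inner function.
Check: d/ds[-3*cos(5*s**3/4 + s**2 + 1/4)] = 45*s**2*sin(5*s**3/4 + s**2 + 1/4)/4 + 6*s*sin(5*s**3/4 + s**2 + 1/4) = f(s).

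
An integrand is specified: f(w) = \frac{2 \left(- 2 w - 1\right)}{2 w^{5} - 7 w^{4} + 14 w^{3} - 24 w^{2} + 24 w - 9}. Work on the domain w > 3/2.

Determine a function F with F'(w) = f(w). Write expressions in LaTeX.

An antiderivative is F(w) = - \frac{512 w \log{\left(w - \frac{3}{2} \right)} - 546 w \log{\left(w - 1 \right)} + 17 w \log{\left(w^{2} + 3 \right)} + 10 \sqrt{3} w \operatorname{atan}{\left(\frac{\sqrt{3} w}{3} \right)} - 512 \log{\left(w - \frac{3}{2} \right)} + 546 \log{\left(w - 1 \right)} - 17 \log{\left(w^{2} + 3 \right)} - 10 \sqrt{3} \operatorname{atan}{\left(\frac{\sqrt{3} w}{3} \right)} + 252}{168 \left(w - 1\right)}.

Factor the denominator (\left(w - 1\right)^{2} \left(2 w - 3\right) \left(w^{2} + 3\right)) and decompose: f = - \frac{17 w + 15}{84 \left(w^{2} + 3\right)} - \frac{128}{21 \left(2 w - 3\right)} + \frac{13}{4 \left(w - 1\right)} + \frac{3}{2 \left(w - 1\right)^{2}}; each piece integrates to a log, atan, or power term.
Check: d/dw[- \frac{512 w \log{\left(w - \frac{3}{2} \right)} - 546 w \log{\left(w - 1 \right)} + 17 w \log{\left(w^{2} + 3 \right)} + 10 \sqrt{3} w \operatorname{atan}{\left(\frac{\sqrt{3} w}{3} \right)} - 512 \log{\left(w - \frac{3}{2} \right)} + 546 \log{\left(w - 1 \right)} - 17 \log{\left(w^{2} + 3 \right)} - 10 \sqrt{3} \operatorname{atan}{\left(\frac{\sqrt{3} w}{3} \right)} + 252}{168 \left(w - 1\right)}] = \frac{- 4 w - 2}{2 w^{5} - 7 w^{4} + 14 w^{3} - 24 w^{2} + 24 w - 9}, which equals f(w).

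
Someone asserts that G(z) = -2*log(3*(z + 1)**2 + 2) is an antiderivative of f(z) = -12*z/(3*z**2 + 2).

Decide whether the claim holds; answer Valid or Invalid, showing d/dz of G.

Invalid: d/dz[G] - f = (36*z**2 + 36*z - 24)/(9*z**4 + 18*z**3 + 21*z**2 + 12*z + 10), which is not 0.

d/dz[G] = (-12*z - 12)/(3*z**2 + 6*z + 5)
d/dz[G] - f(z) = (36*z**2 + 36*z - 24)/(9*z**4 + 18*z**3 + 21*z**2 + 12*z + 10) != 0.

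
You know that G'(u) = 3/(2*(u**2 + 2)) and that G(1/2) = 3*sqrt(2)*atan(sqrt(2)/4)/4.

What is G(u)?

G(u) = 3*sqrt(2)*atan(sqrt(2)*u/2)/4

A first test for any G(u): its u-derivative must equal the given G'(u).
A general antiderivative is 3*sqrt(2)*atan(sqrt(2)*u/2)/4 + C.
The condition gives C = 3*sqrt(2)*atan(sqrt(2)/4)/4 - (3*sqrt(2)*atan(sqrt(2)/4)/4) = 0.
So G(u) = 3*sqrt(2)*atan(sqrt(2)*u/2)/4.
Check: d/du[3*sqrt(2)*atan(sqrt(2)*u/2)/4] = 3/(2*u**2 + 4), which equals G'(u).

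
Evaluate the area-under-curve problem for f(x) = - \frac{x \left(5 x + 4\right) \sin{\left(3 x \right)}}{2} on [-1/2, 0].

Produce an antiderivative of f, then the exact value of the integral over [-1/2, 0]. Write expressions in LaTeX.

Antiderivative: F(x) = \frac{45 x^{2} \cos{\left(3 x \right)} - 30 x \sin{\left(3 x \right)} + 36 x \cos{\left(3 x \right)} - 12 \sin{\left(3 x \right)} - 10 \cos{\left(3 x \right)}}{54}; value = - \frac{5}{27} + \frac{67 \cos{\left(\frac{3}{2} \right)}}{216} + \frac{\sin{\left(\frac{3}{2} \right)}}{18}

Differentiate the proposed F(x) back; it has to land on f(x) exactly.
F(x) = \frac{45 x^{2} \cos{\left(3 x \right)} - 30 x \sin{\left(3 x \right)} + 36 x \cos{\left(3 x \right)} - 12 \sin{\left(3 x \right)} - 10 \cos{\left(3 x \right)}}{54} is an antiderivative of f.
Check: d/dx[\frac{45 x^{2} \cos{\left(3 x \right)} - 30 x \sin{\left(3 x \right)} + 36 x \cos{\left(3 x \right)} - 12 \sin{\left(3 x \right)} - 10 \cos{\left(3 x \right)}}{54}] = - \frac{5 x^{2} \sin{\left(3 x \right)}}{2} - 2 x \sin{\left(3 x \right)}, which equals f(x).
F(0) = - \frac{5}{27}; F(-1/2) = - \frac{\sin{\left(\frac{3}{2} \right)}}{18} - \frac{67 \cos{\left(\frac{3}{2} \right)}}{216}.
Integral = F(0) - F(-1/2) = - \frac{5}{27} + \frac{67 \cos{\left(\frac{3}{2} \right)}}{216} + \frac{\sin{\left(\frac{3}{2} \right)}}{18}.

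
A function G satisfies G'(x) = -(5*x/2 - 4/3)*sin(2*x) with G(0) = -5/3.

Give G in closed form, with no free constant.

Since d/dx undoes antidifferentiation here, G(x) must give back the stated G'(x).
A general antiderivative is 5*x*cos(2*x)/4 - 5*sin(2*x)/8 - 2*cos(2*x)/3 + C.
The condition gives C = -5/3 - (-2/3) = -1.
So G(x) = 5*x*cos(2*x)/4 - 5*sin(2*x)/8 - 2*cos(2*x)/3 - 1.
Check: d/dx[5*x*cos(2*x)/4 - 5*sin(2*x)/8 - 2*cos(2*x)/3 - 1] = -5*x*sin(2*x)/2 + 4*sin(2*x)/3, which equals G'(x).

G(x) = 5*x*cos(2*x)/4 - 5*sin(2*x)/8 - 2*cos(2*x)/3 - 1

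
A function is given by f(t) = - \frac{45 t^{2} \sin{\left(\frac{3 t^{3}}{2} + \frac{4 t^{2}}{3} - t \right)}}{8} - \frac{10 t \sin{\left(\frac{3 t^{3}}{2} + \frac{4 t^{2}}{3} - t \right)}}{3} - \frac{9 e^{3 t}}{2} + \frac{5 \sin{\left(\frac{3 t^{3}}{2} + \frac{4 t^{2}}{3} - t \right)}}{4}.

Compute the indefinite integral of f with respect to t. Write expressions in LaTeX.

F(t) = - \frac{3 e^{3 t}}{2} + \frac{5 \cos{\left(\frac{3 t^{3}}{2} + \frac{4 t^{2}}{3} - t \right)}}{4} + C

Integrate term by term and add the pieces.
Check: d/dt[- \frac{3 e^{3 t}}{2} + \frac{5 \cos{\left(\frac{3 t^{3}}{2} + \frac{4 t^{2}}{3} - t \right)}}{4}] = - \frac{45 t^{2} \sin{\left(\frac{3 t^{3}}{2} + \frac{4 t^{2}}{3} - t \right)}}{8} - \frac{10 t \sin{\left(\frac{3 t^{3}}{2} + \frac{4 t^{2}}{3} - t \right)}}{3} - \frac{9 e^{3 t}}{2} + \frac{5 \sin{\left(\frac{3 t^{3}}{2} + \frac{4 t^{2}}{3} - t \right)}}{4} = f(t).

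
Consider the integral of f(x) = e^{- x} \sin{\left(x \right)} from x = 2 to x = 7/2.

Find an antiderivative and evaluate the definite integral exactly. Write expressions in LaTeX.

For F(x) to be correct the identity F'(x) - f(x) = 0 must hold.
F(x) = - \frac{\left(\sin{\left(x \right)} + \cos{\left(x \right)}\right) e^{- x}}{2} is an antiderivative of f.
Check: d/dx[- \frac{\left(\sin{\left(x \right)} + \cos{\left(x \right)}\right) e^{- x}}{2}] = e^{- x} \sin{\left(x \right)} = f(x).
F(7/2) = - \frac{\sin{\left(\frac{7}{2} \right)}}{2 e^{\frac{7}{2}}} - \frac{\cos{\left(\frac{7}{2} \right)}}{2 e^{\frac{7}{2}}}; F(2) = - \frac{\sin{\left(2 \right)}}{2 e^{2}} - \frac{\cos{\left(2 \right)}}{2 e^{2}}.
Integral = F(7/2) - F(2) = \frac{\cos{\left(2 \right)}}{2 e^{2}} - \frac{\sin{\left(\frac{7}{2} \right)}}{2 e^{\frac{7}{2}}} - \frac{\cos{\left(\frac{7}{2} \right)}}{2 e^{\frac{7}{2}}} + \frac{\sin{\left(2 \right)}}{2 e^{2}}.

Antiderivative: F(x) = - \frac{\left(\sin{\left(x \right)} + \cos{\left(x \right)}\right) e^{- x}}{2}; value = \frac{\cos{\left(2 \right)}}{2 e^{2}} - \frac{\sin{\left(\frac{7}{2} \right)}}{2 e^{\frac{7}{2}}} - \frac{\cos{\left(\frac{7}{2} \right)}}{2 e^{\frac{7}{2}}} + \frac{\sin{\left(2 \right)}}{2 e^{2}}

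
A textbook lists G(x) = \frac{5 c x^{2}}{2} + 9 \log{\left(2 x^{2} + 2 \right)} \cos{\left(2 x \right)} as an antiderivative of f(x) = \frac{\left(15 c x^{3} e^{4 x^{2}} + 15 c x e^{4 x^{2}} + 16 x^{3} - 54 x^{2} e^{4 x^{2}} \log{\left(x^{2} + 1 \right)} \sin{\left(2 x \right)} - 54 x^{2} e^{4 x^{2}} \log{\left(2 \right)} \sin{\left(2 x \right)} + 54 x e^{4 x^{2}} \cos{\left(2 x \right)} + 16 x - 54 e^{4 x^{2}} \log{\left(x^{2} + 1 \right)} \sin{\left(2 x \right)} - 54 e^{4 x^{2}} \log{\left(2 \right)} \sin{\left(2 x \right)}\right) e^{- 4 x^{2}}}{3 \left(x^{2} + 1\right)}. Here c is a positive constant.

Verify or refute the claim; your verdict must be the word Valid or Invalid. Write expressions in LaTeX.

Invalid: d/dx[G] - f = - \frac{16 x e^{- 4 x^{2}}}{3}, which is not 0.

d/dx[G] = \frac{5 c x^{3} + 5 c x - 18 x^{2} \log{\left(x^{2} + 1 \right)} \sin{\left(2 x \right)} - 18 x^{2} \log{\left(2 \right)} \sin{\left(2 x \right)} + 18 x \cos{\left(2 x \right)} - 18 \log{\left(x^{2} + 1 \right)} \sin{\left(2 x \right)} - 18 \log{\left(2 \right)} \sin{\left(2 x \right)}}{x^{2} + 1}
d/dx[G] - f(x) = - \frac{16 x e^{- 4 x^{2}}}{3} != 0.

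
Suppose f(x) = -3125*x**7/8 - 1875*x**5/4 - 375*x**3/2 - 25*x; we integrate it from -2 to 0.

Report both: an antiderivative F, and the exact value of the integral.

Antiderivative: F(x) = -3125*x**8/64 - 625*x**6/8 - 375*x**4/8 - 25*x**2/2; value = 18300

The substitution u = -5*x**2/2 - 1 works: f is exactly (dF/du)*(du/dx) for that inner function.
F(x) = -3125*x**8/64 - 625*x**6/8 - 375*x**4/8 - 25*x**2/2 is an antiderivative of f.
Check: d/dx[-3125*x**8/64 - 625*x**6/8 - 375*x**4/8 - 25*x**2/2] = -3125*x**7/8 - 1875*x**5/4 - 375*x**3/2 - 25*x = f(x).
F(0) = 0; F(-2) = -18300.
Integral = F(0) - F(-2) = 18300.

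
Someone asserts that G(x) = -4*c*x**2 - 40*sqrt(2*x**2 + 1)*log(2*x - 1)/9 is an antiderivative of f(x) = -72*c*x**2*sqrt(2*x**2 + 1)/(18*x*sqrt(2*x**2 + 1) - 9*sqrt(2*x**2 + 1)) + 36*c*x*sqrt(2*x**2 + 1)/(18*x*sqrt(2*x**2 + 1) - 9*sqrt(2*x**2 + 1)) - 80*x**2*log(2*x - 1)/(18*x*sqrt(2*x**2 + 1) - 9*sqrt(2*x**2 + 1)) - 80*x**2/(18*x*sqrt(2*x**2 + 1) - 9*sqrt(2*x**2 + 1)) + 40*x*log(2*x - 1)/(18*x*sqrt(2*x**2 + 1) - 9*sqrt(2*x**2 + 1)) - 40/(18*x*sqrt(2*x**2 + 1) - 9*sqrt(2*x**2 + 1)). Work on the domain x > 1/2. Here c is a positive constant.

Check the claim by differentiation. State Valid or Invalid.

d/dx[G] = (-144*c*x**2*sqrt(2*x**2 + 1) + 72*c*x*sqrt(2*x**2 + 1) - 160*x**2*log(2*x - 1) - 160*x**2 + 80*x*log(2*x - 1) - 80)/(18*x*sqrt(2*x**2 + 1) - 9*sqrt(2*x**2 + 1))
d/dx[G] - f(x) = (-144*c*x**4 + 72*c*x**3 - 72*c*x**2 + 36*c*x - 80*x**2*sqrt(2*x**2 + 1)*log(2*x - 1) - 80*x**2*sqrt(2*x**2 + 1) + 40*x*sqrt(2*x**2 + 1)*log(2*x - 1) - 40*sqrt(2*x**2 + 1))/(36*x**3 - 18*x**2 + 18*x - 9) != 0.

Invalid: d/dx[G] - f = (-144*c*x**4 + 72*c*x**3 - 72*c*x**2 + 36*c*x - 80*x**2*sqrt(2*x**2 + 1)*log(2*x - 1) - 80*x**2*sqrt(2*x**2 + 1) + 40*x*sqrt(2*x**2 + 1)*log(2*x - 1) - 40*sqrt(2*x**2 + 1))/(36*x**3 - 18*x**2 + 18*x - 9), which is not 0.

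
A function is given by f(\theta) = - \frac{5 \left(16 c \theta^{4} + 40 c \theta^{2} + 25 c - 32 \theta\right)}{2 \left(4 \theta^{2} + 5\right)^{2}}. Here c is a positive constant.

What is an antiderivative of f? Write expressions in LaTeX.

An antiderivative F(\theta) passes only if d/d\theta[F] lands on f(\theta) exactly.
Check: d/d\theta[- \frac{5 c \theta}{2} - \frac{5}{2 \theta^{2} + \frac{5}{2}}] = \frac{- 80 c \theta^{4} - 200 c \theta^{2} - 125 c + 160 \theta}{32 \theta^{4} + 80 \theta^{2} + 50}, which equals f(\theta).

An antiderivative is F(\theta) = - \frac{5 c \theta}{2} - \frac{5}{2 \theta^{2} + \frac{5}{2}}.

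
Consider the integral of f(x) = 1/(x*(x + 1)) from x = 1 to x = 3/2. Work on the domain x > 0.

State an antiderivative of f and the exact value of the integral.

Antiderivative: F(x) = log(x) - log(x + 1); value = -log(5/2) + log(3/2) + log(2)

Factor the denominator (x*(x + 1)) and decompose: f = -1/(x + 1) + 1/x; each piece integrates to a log, atan, or power term.
F(x) = log(x) - log(x + 1) is an antiderivative of f.
Check: d/dx[log(x) - log(x + 1)] = 1/(x**2 + x), which equals f(x).
F(3/2) = -log(5/2) + log(3/2); F(1) = -log(2).
Integral = F(3/2) - F(1) = -log(5/2) + log(3/2) + log(2).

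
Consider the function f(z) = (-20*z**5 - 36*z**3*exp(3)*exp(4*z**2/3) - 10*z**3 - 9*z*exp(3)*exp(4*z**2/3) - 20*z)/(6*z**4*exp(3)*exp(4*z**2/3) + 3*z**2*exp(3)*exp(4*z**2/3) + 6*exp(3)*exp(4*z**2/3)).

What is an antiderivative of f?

Whatever form F(z) takes, F'(z) = f(z) is non-negotiable.
Check: d/dz[(5*exp(-4*z**2/3 - 3) - 6*log(z**4 + z**2/2 + 1))/4] = (-20*z**5 - 36*z**3*exp(3)*exp(4*z**2/3) - 10*z**3 - 9*z*exp(3)*exp(4*z**2/3) - 20*z)/(6*z**4*exp(3)*exp(4*z**2/3) + 3*z**2*exp(3)*exp(4*z**2/3) + 6*exp(3)*exp(4*z**2/3)) = f(z).

An antiderivative is F(z) = (5*exp(-4*z**2/3 - 3) - 6*log(z**4 + z**2/2 + 1))/4.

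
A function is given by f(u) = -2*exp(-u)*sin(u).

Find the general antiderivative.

A candidate is checked by its d/du: the result must match f(u).
Check: d/du[(sin(u) + cos(u))*exp(-u)] = -2*exp(-u)*sin(u) = f(u).

F(u) = (sin(u) + cos(u))*exp(-u) + C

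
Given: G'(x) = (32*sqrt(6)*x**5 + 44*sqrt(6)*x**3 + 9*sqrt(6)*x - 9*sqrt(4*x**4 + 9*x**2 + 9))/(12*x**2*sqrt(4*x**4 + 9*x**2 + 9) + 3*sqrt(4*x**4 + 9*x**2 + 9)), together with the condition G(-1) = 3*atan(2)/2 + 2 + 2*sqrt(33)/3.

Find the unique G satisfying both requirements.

Whatever form G(x) takes, its d/dx must return the stated G'(x).
A general antiderivative is 2*sqrt(2*x**4/3 + 3*x**2/2 + 3/2) - 3*atan(2*x)/2 + C.
The condition gives C = 3*atan(2)/2 + 2 + 2*sqrt(33)/3 - (3*atan(2)/2 + 2*sqrt(33)/3) = 2.
So G(x) = sqrt(6)*sqrt(4*x**4 + 9*x**2 + 9)/3 - 3*atan(2*x)/2 + 2.
Check: d/dx[sqrt(6)*sqrt(4*x**4 + 9*x**2 + 9)/3 - 3*atan(2*x)/2 + 2] = (32*sqrt(6)*x**5 + 44*sqrt(6)*x**3 + 9*sqrt(6)*x - 9*sqrt(4*x**4 + 9*x**2 + 9))/(12*x**2*sqrt(4*x**4 + 9*x**2 + 9) + 3*sqrt(4*x**4 + 9*x**2 + 9)) = G'(x).

G(x) = sqrt(6)*sqrt(4*x**4 + 9*x**2 + 9)/3 - 3*atan(2*x)/2 + 2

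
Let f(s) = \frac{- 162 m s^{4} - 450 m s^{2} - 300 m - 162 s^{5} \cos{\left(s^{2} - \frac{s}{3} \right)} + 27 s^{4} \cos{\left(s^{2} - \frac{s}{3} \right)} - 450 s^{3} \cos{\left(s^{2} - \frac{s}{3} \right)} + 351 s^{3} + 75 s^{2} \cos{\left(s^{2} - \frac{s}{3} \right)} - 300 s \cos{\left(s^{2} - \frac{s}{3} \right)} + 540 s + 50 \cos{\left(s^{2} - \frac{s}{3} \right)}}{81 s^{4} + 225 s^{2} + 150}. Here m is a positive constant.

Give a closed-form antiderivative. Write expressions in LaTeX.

For F(s) to be correct the identity F'(s) - f(s) = 0 must hold.
Check: d/ds[\frac{- 12 m s + 10 \log{\left(\frac{3 s^{2}}{2} + \frac{5}{3} \right)} + 3 \log{\left(3 s^{2} + 5 \right)} - 6 \sin{\left(s^{2} - \frac{s}{3} \right)}}{6}] = \frac{- 162 m s^{4} - 450 m s^{2} - 300 m - 162 s^{5} \cos{\left(s^{2} - \frac{s}{3} \right)} + 27 s^{4} \cos{\left(s^{2} - \frac{s}{3} \right)} - 450 s^{3} \cos{\left(s^{2} - \frac{s}{3} \right)} + 351 s^{3} + 75 s^{2} \cos{\left(s^{2} - \frac{s}{3} \right)} - 300 s \cos{\left(s^{2} - \frac{s}{3} \right)} + 540 s + 50 \cos{\left(s^{2} - \frac{s}{3} \right)}}{81 s^{4} + 225 s^{2} + 150} = f(s).

An antiderivative is F(s) = \frac{- 12 m s + 10 \log{\left(\frac{3 s^{2}}{2} + \frac{5}{3} \right)} + 3 \log{\left(3 s^{2} + 5 \right)} - 6 \sin{\left(s^{2} - \frac{s}{3} \right)}}{6}.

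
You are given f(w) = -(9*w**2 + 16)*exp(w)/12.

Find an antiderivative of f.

An antiderivative is F(w) = -(9*w**2 - 18*w + 34)*exp(w)/12.

f has the shape u'v + uv' for u = -3*w**2/4 + 3*w/2 - 17/6 and v = exp(w) — it is the derivative of the product u*v.
Check: d/dw[-(9*w**2 - 18*w + 34)*exp(w)/12] = -3*w**2*exp(w)/4 - 4*exp(w)/3, which equals f(w).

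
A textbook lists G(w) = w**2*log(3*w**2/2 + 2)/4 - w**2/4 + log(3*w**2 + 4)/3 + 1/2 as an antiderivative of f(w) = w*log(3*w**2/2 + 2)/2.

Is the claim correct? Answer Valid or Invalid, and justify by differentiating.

d/dw[G] = w*log(3*w**2/2 + 2)/2
This equals f(w) exactly, so the claim holds.

Valid - differentiating G returns exactly f.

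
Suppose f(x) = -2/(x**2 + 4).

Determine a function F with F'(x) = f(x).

Check any antiderivative F(x) by computing F'(x) and comparing it with f(x).
Check: d/dx[-atan(x/2)] = -2/(x**2 + 4) = f(x).

An antiderivative is F(x) = -atan(x/2).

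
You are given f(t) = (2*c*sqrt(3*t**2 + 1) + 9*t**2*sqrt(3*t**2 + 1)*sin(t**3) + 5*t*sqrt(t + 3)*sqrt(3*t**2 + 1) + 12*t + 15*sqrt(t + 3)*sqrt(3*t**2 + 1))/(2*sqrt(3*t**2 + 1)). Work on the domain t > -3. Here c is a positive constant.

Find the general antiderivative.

F(t) = c*t + (t + 3)**(5/2) + 2*sqrt(3*t**2 + 1) - 3*cos(t**3)/2 + C

Whatever form F(t) takes, F'(t) = f(t) is non-negotiable.
Check: d/dt[c*t + (t + 3)**(5/2) + 2*sqrt(3*t**2 + 1) - 3*cos(t**3)/2] = (2*c*sqrt(3*t**2 + 1) + 9*t**2*sqrt(3*t**2 + 1)*sin(t**3) + 5*t*sqrt(t + 3)*sqrt(3*t**2 + 1) + 12*t + 15*sqrt(t + 3)*sqrt(3*t**2 + 1))/(2*sqrt(3*t**2 + 1)) = f(t).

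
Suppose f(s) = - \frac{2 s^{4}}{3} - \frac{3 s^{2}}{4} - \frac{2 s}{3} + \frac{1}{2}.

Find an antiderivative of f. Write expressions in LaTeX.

An antiderivative is F(s) = - \frac{s \left(8 s^{4} + 15 s^{2} + 20 s - 30\right)}{60}.

The integrand splits into summands that can be handled one at a time.
Check: d/ds[- \frac{s \left(8 s^{4} + 15 s^{2} + 20 s - 30\right)}{60}] = - \frac{2 s^{4}}{3} - \frac{3 s^{2}}{4} - \frac{2 s}{3} + \frac{1}{2} = f(s).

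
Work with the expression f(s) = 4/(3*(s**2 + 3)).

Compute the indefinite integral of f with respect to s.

F(s) = 4*sqrt(3)*atan(sqrt(3)*s/3)/9 + C

Since d/ds undoes antidifferentiation here, F'(s) = f(s) is required of F(s).
Check: d/ds[4*sqrt(3)*atan(sqrt(3)*s/3)/9] = 4/(3*s**2 + 9), which equals f(s).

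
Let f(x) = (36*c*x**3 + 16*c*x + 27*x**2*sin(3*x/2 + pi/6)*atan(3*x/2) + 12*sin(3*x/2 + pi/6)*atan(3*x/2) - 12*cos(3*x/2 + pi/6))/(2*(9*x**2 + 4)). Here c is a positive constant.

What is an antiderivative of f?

An antiderivative is F(x) = c*x**2 - cos(3*x/2 + pi/6)*atan(3*x/2).

Any candidate F(x) must reproduce f(x) exactly when differentiated.
Check: d/dx[c*x**2 - cos(3*x/2 + pi/6)*atan(3*x/2)] = (36*c*x**3 + 16*c*x + 27*x**2*sin(3*x/2 + pi/6)*atan(3*x/2) + 12*sin(3*x/2 + pi/6)*atan(3*x/2) - 12*cos(3*x/2 + pi/6))/(18*x**2 + 8), which equals f(x).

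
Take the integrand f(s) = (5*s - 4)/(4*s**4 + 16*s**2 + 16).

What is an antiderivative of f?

An antiderivative is F(s) = (-2*s - 5)/(8*s**2 + 16) - sqrt(2)*atan(sqrt(2)*s/2)/8.

A candidate is checked by its d/ds: the result must match f(s).
Check: d/ds[(-2*s - 5)/(8*s**2 + 16) - sqrt(2)*atan(sqrt(2)*s/2)/8] = (5*s - 4)/(4*s**4 + 16*s**2 + 16) = f(s).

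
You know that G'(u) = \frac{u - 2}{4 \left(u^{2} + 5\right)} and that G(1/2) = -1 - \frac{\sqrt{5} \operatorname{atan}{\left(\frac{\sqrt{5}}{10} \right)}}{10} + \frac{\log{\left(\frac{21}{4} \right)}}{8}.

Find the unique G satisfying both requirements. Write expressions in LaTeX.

G(u) = \frac{\log{\left(u^{2} + 5 \right)}}{8} - \frac{\sqrt{5} \operatorname{atan}{\left(\frac{\sqrt{5} u}{5} \right)}}{10} - 1

Recover the given G'(u) by differentiating a candidate G(u); any mismatch rules it out.
A general antiderivative is \frac{\log{\left(u^{2} + 5 \right)}}{8} - \frac{\sqrt{5} \operatorname{atan}{\left(\frac{\sqrt{5} u}{5} \right)}}{10} + C.
The condition gives C = -1 - \frac{\sqrt{5} \operatorname{atan}{\left(\frac{\sqrt{5}}{10} \right)}}{10} + \frac{\log{\left(\frac{21}{4} \right)}}{8} - (- \frac{\sqrt{5} \operatorname{atan}{\left(\frac{\sqrt{5}}{10} \right)}}{10} + \frac{\log{\left(\frac{21}{4} \right)}}{8}) = -1.
So G(u) = \frac{\log{\left(u^{2} + 5 \right)}}{8} - \frac{\sqrt{5} \operatorname{atan}{\left(\frac{\sqrt{5} u}{5} \right)}}{10} - 1.
Check: d/du[\frac{\log{\left(u^{2} + 5 \right)}}{8} - \frac{\sqrt{5} \operatorname{atan}{\left(\frac{\sqrt{5} u}{5} \right)}}{10} - 1] = \frac{u - 2}{4 u^{2} + 20}, which equals G'(u).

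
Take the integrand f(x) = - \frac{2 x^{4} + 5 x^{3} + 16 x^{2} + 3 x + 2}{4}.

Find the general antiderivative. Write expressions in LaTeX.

An antiderivative F(x) passes only if d/dx[F] lands on f(x) exactly.
Check: d/dx[- \frac{x^{5}}{10} - \frac{5 x^{4}}{16} - \frac{4 x^{3}}{3} - \frac{3 x^{2}}{8} - \frac{x}{2}] = - \frac{x^{4}}{2} - \frac{5 x^{3}}{4} - 4 x^{2} - \frac{3 x}{4} - \frac{1}{2}, which equals f(x).

F(x) = - \frac{x^{5}}{10} - \frac{5 x^{4}}{16} - \frac{4 x^{3}}{3} - \frac{3 x^{2}}{8} - \frac{x}{2} + C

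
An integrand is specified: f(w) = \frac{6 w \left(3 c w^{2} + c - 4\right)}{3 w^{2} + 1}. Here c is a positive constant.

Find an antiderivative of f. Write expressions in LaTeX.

An antiderivative is F(w) = 3 c w^{2} - 4 \log{\left(4 w^{2} + \frac{4}{3} \right)}.

A first test for any F(w): its w-derivative must equal f(w) identically.
Check: d/dw[3 c w^{2} - 4 \log{\left(4 w^{2} + \frac{4}{3} \right)}] = \frac{18 c w^{3} + 6 c w - 24 w}{3 w^{2} + 1}, which equals f(w).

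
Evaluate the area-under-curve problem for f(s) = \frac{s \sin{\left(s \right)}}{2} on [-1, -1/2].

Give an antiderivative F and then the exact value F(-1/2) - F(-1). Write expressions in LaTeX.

Check any antiderivative F(s) by computing F'(s) and comparing it with f(s).
F(s) = - \frac{s \cos{\left(s \right)}}{2} + \frac{\sin{\left(s \right)}}{2} is an antiderivative of f.
Check: d/ds[- \frac{s \cos{\left(s \right)}}{2} + \frac{\sin{\left(s \right)}}{2}] = \frac{s \sin{\left(s \right)}}{2} = f(s).
F(-1/2) = - \frac{\sin{\left(\frac{1}{2} \right)}}{2} + \frac{\cos{\left(\frac{1}{2} \right)}}{4}; F(-1) = - \frac{\sin{\left(1 \right)}}{2} + \frac{\cos{\left(1 \right)}}{2}.
Integral = F(-1/2) - F(-1) = - \frac{\cos{\left(1 \right)}}{2} - \frac{\sin{\left(\frac{1}{2} \right)}}{2} + \frac{\cos{\left(\frac{1}{2} \right)}}{4} + \frac{\sin{\left(1 \right)}}{2}.

Antiderivative: F(s) = - \frac{s \cos{\left(s \right)}}{2} + \frac{\sin{\left(s \right)}}{2}; value = - \frac{\cos{\left(1 \right)}}{2} - \frac{\sin{\left(\frac{1}{2} \right)}}{2} + \frac{\cos{\left(\frac{1}{2} \right)}}{4} + \frac{\sin{\left(1 \right)}}{2}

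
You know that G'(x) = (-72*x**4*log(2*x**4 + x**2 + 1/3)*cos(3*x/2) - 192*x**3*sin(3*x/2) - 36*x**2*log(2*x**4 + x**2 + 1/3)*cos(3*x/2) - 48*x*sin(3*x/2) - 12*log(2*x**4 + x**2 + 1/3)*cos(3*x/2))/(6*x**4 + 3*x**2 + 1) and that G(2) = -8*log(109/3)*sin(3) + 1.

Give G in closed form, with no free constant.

G(x) = -8*log(2*x**4 + x**2 + 1/3)*sin(3*x/2) + 1

G'(x) has the shape u'v + uv' for u = -8*log(2*x**4 + x**2 + 1/3) and v = sin(3*x/2) — it is the derivative of the product u*v.
A general antiderivative is -8*log(2*x**4 + x**2 + 1/3)*sin(3*x/2) + C.
The condition gives C = -8*log(109/3)*sin(3) + 1 - (-8*log(109/3)*sin(3)) = 1.
So G(x) = -8*log(2*x**4 + x**2 + 1/3)*sin(3*x/2) + 1.
Check: d/dx[-8*log(2*x**4 + x**2 + 1/3)*sin(3*x/2) + 1] = (-72*x**4*log(2*x**4 + x**2 + 1/3)*cos(3*x/2) - 192*x**3*sin(3*x/2) - 36*x**2*log(2*x**4 + x**2 + 1/3)*cos(3*x/2) - 48*x*sin(3*x/2) - 12*log(2*x**4 + x**2 + 1/3)*cos(3*x/2))/(6*x**4 + 3*x**2 + 1) = G'(x).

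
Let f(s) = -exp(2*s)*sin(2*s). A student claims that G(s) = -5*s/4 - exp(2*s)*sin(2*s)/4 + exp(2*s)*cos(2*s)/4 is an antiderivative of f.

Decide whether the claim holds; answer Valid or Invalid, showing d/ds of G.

Invalid: d/ds[G] - f = -5/4, which is not 0.

d/ds[G] = -exp(2*s)*sin(2*s) - 5/4
d/ds[G] - f(s) = -5/4 != 0.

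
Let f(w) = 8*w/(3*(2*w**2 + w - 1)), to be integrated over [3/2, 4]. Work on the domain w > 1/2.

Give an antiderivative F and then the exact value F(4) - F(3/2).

Antiderivative: F(w) = 4*log(w - 1/2)/9 + 8*log(w + 1)/9; value = -8*log(5/2)/9 + 4*log(7/2)/9 + 8*log(5)/9

Factor the denominator (3*(w + 1)*(2*w - 1)) and decompose: f = 8/(9*(2*w - 1)) + 8/(9*(w + 1)); each piece integrates to a log, atan, or power term.
F(w) = 4*log(w - 1/2)/9 + 8*log(w + 1)/9 is an antiderivative of f.
Check: d/dw[4*log(w - 1/2)/9 + 8*log(w + 1)/9] = 8*w/(6*w**2 + 3*w - 3), which equals f(w).
F(4) = 4*log(7/2)/9 + 8*log(5)/9; F(3/2) = 8*log(5/2)/9.
Integral = F(4) - F(3/2) = -8*log(5/2)/9 + 4*log(7/2)/9 + 8*log(5)/9.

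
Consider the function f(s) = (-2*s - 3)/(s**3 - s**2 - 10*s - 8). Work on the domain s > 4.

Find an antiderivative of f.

An antiderivative is F(s) = -11*log(s - 4)/30 + log(s + 1)/5 + log(s + 2)/6.

The denominator factors as (s - 4)*(s + 1)*(s + 2); partial fractions split f into directly integrable pieces: 1/(6*(s + 2)) + 1/(5*(s + 1)) - 11/(30*(s - 4)).
Check: d/ds[-11*log(s - 4)/30 + log(s + 1)/5 + log(s + 2)/6] = (-2*s - 3)/(s**3 - s**2 - 10*s - 8) = f(s).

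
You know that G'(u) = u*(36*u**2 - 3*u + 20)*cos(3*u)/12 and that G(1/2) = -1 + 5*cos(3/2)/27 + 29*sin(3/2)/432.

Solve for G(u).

G(u) = (108*u**3*sin(3*u) - 9*u**2*sin(3*u) + 108*u**2*cos(3*u) - 12*u*sin(3*u) - 6*u*cos(3*u) + 2*sin(3*u) - 4*cos(3*u) - 108)/108

Check a candidate G(u) by differentiating: d/du[G] must match the given G'(u).
A general antiderivative is u**3*sin(3*u) - u**2*sin(3*u)/12 + u**2*cos(3*u) - u*sin(3*u)/9 - u*cos(3*u)/18 + sin(3*u)/54 - cos(3*u)/27 + C.
The condition gives C = -1 + 5*cos(3/2)/27 + 29*sin(3/2)/432 - (5*cos(3/2)/27 + 29*sin(3/2)/432) = -1.
So G(u) = (108*u**3*sin(3*u) - 9*u**2*sin(3*u) + 108*u**2*cos(3*u) - 12*u*sin(3*u) - 6*u*cos(3*u) + 2*sin(3*u) - 4*cos(3*u) - 108)/108.
Check: d/du[(108*u**3*sin(3*u) - 9*u**2*sin(3*u) + 108*u**2*cos(3*u) - 12*u*sin(3*u) - 6*u*cos(3*u) + 2*sin(3*u) - 4*cos(3*u) - 108)/108] = 3*u**3*cos(3*u) - u**2*cos(3*u)/4 + 5*u*cos(3*u)/3, which equals G'(u).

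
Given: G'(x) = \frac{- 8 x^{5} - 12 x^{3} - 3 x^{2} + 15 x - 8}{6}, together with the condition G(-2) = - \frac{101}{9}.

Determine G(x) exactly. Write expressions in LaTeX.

G(x) = \frac{- 8 x^{6} - 18 x^{4} - 6 x^{3} + 45 x^{2} - 48 x + 72}{36}

Any candidate G(x) must reproduce the stated G'(x) exactly.
A general antiderivative is - \frac{2 x^{6}}{9} - \frac{x^{4}}{2} - \frac{x^{3}}{6} + \frac{5 x^{2}}{4} - \frac{4 x}{3} + C.
The condition gives C = - \frac{101}{9} - (- \frac{119}{9}) = 2.
So G(x) = \frac{- 8 x^{6} - 18 x^{4} - 6 x^{3} + 45 x^{2} - 48 x + 72}{36}.
Check: d/dx[\frac{- 8 x^{6} - 18 x^{4} - 6 x^{3} + 45 x^{2} - 48 x + 72}{36}] = - \frac{4 x^{5}}{3} - 2 x^{3} - \frac{x^{2}}{2} + \frac{5 x}{2} - \frac{4}{3}, which equals G'(x).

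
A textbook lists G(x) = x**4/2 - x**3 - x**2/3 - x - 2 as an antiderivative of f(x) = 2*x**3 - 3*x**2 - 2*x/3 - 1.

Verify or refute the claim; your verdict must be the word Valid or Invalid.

d/dx[G] = 2*x**3 - 3*x**2 - 2*x/3 - 1
This equals f(x) exactly, so the claim holds.

Valid - the claim checks out under differentiation.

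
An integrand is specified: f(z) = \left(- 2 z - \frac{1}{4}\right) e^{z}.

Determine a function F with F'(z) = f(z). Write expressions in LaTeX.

An antiderivative is F(z) = \frac{\left(7 - 8 z\right) e^{z}}{4}.

f has the shape u'v + uv' for u = \frac{7}{4} - 2 z and v = e^{z} — it is the derivative of the product u*v.
Check: d/dz[\frac{\left(7 - 8 z\right) e^{z}}{4}] = - 2 z e^{z} - \frac{e^{z}}{4}, which equals f(z).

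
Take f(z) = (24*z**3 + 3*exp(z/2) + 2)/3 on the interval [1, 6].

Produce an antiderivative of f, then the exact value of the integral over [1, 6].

Antiderivative: F(z) = 2*z**4 + 2*z/3 + 2*exp(z/2); value = -2*exp(1/2) + 2*exp(3) + 7780/3

For F(z) to be correct the identity F'(z) - f(z) = 0 must hold.
F(z) = 2*z**4 + 2*z/3 + 2*exp(z/2) is an antiderivative of f.
Check: d/dz[2*z**4 + 2*z/3 + 2*exp(z/2)] = 8*z**3 + exp(z/2) + 2/3, which equals f(z).
F(6) = 2*exp(3) + 2596; F(1) = 8/3 + 2*exp(1/2).
Integral = F(6) - F(1) = -2*exp(1/2) + 2*exp(3) + 7780/3.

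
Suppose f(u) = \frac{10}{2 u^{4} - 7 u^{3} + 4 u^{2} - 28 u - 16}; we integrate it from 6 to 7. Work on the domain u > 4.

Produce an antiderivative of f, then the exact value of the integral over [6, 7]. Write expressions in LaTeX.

Antiderivative: F(u) = \frac{\log{\left(u - 4 \right)}}{18} - \frac{40 \log{\left(u + \frac{1}{2} \right)}}{153} + \frac{7 \log{\left(u^{2} + 4 \right)}}{68} - \frac{3 \operatorname{atan}{\left(\frac{u}{2} \right)}}{17}; value = - \frac{40 \log{\left(\frac{15}{2} \right)}}{153} - \frac{7 \log{\left(40 \right)}}{68} - \frac{3 \operatorname{atan}{\left(\frac{7}{2} \right)}}{17} - \frac{\log{\left(2 \right)}}{18} + \frac{\log{\left(3 \right)}}{18} + \frac{3 \operatorname{atan}{\left(3 \right)}}{17} + \frac{7 \log{\left(53 \right)}}{68} + \frac{40 \log{\left(\frac{13}{2} \right)}}{153}

The denominator factors as \left(u - 4\right) \left(2 u + 1\right) \left(u^{2} + 4\right); partial fractions split f into directly integrable pieces: \frac{7 u - 12}{34 \left(u^{2} + 4\right)} - \frac{80}{153 \left(2 u + 1\right)} + \frac{1}{18 \left(u - 4\right)}.
F(u) = \frac{\log{\left(u - 4 \right)}}{18} - \frac{40 \log{\left(u + \frac{1}{2} \right)}}{153} + \frac{7 \log{\left(u^{2} + 4 \right)}}{68} - \frac{3 \operatorname{atan}{\left(\frac{u}{2} \right)}}{17} is an antiderivative of f.
Check: d/du[\frac{\log{\left(u - 4 \right)}}{18} - \frac{40 \log{\left(u + \frac{1}{2} \right)}}{153} + \frac{7 \log{\left(u^{2} + 4 \right)}}{68} - \frac{3 \operatorname{atan}{\left(\frac{u}{2} \right)}}{17}] = \frac{10}{2 u^{4} - 7 u^{3} + 4 u^{2} - 28 u - 16} = f(u).
F(7) = - \frac{40 \log{\left(\frac{15}{2} \right)}}{153} - \frac{3 \operatorname{atan}{\left(\frac{7}{2} \right)}}{17} + \frac{\log{\left(3 \right)}}{18} + \frac{7 \log{\left(53 \right)}}{68}; F(6) = - \frac{40 \log{\left(\frac{13}{2} \right)}}{153} - \frac{3 \operatorname{atan}{\left(3 \right)}}{17} + \frac{\log{\left(2 \right)}}{18} + \frac{7 \log{\left(40 \right)}}{68}.
Integral = F(7) - F(6) = - \frac{40 \log{\left(\frac{15}{2} \right)}}{153} - \frac{7 \log{\left(40 \right)}}{68} - \frac{3 \operatorname{atan}{\left(\frac{7}{2} \right)}}{17} - \frac{\log{\left(2 \right)}}{18} + \frac{\log{\left(3 \right)}}{18} + \frac{3 \operatorname{atan}{\left(3 \right)}}{17} + \frac{7 \log{\left(53 \right)}}{68} + \frac{40 \log{\left(\frac{13}{2} \right)}}{153}.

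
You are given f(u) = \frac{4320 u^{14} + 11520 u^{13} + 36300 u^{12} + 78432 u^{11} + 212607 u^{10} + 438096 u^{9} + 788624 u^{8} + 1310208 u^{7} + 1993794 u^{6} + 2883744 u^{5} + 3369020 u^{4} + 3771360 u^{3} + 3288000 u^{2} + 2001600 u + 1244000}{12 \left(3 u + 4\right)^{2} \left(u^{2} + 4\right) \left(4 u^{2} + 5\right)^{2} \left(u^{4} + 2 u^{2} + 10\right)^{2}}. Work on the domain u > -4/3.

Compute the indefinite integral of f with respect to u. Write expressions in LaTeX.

F(u) = \frac{5 \operatorname{atan}{\left(\frac{u}{2} \right)}}{4} - \frac{\frac{\frac{4 u}{3} + \frac{1}{2}}{\frac{u^{4}}{2} + u^{2} + 5} + \frac{5}{4 \left(2 u^{2} + \frac{5}{2}\right)}}{2 \left(3 u + 4\right)} + C

Whatever form F(u) takes, F'(u) = f(u) is non-negotiable.
Check: d/du[\frac{5 \operatorname{atan}{\left(\frac{u}{2} \right)}}{4} - \frac{\frac{\frac{4 u}{3} + \frac{1}{2}}{\frac{u^{4}}{2} + u^{2} + 5} + \frac{5}{4 \left(2 u^{2} + \frac{5}{2}\right)}}{2 \left(3 u + 4\right)}] = \frac{4320 u^{14} + 11520 u^{13} + 36300 u^{12} + 78432 u^{11} + 212607 u^{10} + 438096 u^{9} + 788624 u^{8} + 1310208 u^{7} + 1993794 u^{6} + 2883744 u^{5} + 3369020 u^{4} + 3771360 u^{3} + 3288000 u^{2} + 2001600 u + 1244000}{1728 u^{16} + 4608 u^{15} + 21216 u^{14} + 48384 u^{13} + 138636 u^{12} + 283680 u^{11} + 618528 u^{10} + 1145088 u^{9} + 1908192 u^{8} + 3052800 u^{7} + 4216800 u^{6} + 5817600 u^{5} + 6308400 u^{4} + 6480000 u^{3} + 5400000 u^{2} + 2880000 u + 1920000}, which equals f(u).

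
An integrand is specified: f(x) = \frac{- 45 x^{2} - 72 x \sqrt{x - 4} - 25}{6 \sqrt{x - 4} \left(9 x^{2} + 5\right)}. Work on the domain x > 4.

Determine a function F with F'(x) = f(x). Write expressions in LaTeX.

Check any antiderivative F(x) by computing F'(x) and comparing it with f(x).
Check: d/dx[- \frac{5 \sqrt{x - 4} + 2 \log{\left(3 x^{2} + \frac{5}{3} \right)}}{3}] = \frac{- 45 x^{2} - 72 x \sqrt{x - 4} - 25}{54 x^{2} \sqrt{x - 4} + 30 \sqrt{x - 4}}, which equals f(x).

An antiderivative is F(x) = - \frac{5 \sqrt{x - 4} + 2 \log{\left(3 x^{2} + \frac{5}{3} \right)}}{3}.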